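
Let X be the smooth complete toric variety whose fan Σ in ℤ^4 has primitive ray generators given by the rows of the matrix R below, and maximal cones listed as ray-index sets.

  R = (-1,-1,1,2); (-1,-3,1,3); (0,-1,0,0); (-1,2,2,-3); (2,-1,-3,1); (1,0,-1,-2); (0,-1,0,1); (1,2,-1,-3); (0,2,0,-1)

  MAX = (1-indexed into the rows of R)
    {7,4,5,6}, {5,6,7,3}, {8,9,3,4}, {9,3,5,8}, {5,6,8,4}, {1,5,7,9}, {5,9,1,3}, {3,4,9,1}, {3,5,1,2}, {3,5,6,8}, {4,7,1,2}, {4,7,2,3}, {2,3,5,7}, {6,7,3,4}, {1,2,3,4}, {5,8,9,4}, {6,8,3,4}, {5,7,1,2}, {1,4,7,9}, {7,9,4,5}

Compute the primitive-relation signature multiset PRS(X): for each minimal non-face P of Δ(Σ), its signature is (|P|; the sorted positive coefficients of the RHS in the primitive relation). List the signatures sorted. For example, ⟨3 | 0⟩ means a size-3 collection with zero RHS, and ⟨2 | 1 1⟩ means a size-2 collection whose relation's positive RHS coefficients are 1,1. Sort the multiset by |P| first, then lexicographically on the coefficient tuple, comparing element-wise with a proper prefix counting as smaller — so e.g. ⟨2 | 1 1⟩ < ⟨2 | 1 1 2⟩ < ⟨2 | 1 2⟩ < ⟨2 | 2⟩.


Σ has 12 primitive collections:

  • {1,6}:  v_{1} + v_{6} = v_{3} ; sig = ⟨2 | 1⟩
  • {2,8}:  v_{2} + v_{8} = v_{3} ; sig = ⟨2 | 1⟩
  • {2,9}:  v_{2} + v_{9} = v_{1} ; sig = ⟨2 | 1⟩
  • {6,9}:  v_{6} + v_{9} = v_{8} ; sig = ⟨2 | 1⟩
  • {1,8}:  v_{1} + v_{8} = v_{3} + v_{9} ; sig = ⟨2 | 1 1⟩
  • {7,8}:  v_{7} + v_{8} = v_{4} + v_{5} ; sig = ⟨2 | 1 1⟩
  • {2,6}:  v_{2} + v_{6} = 2·v_{3} + v_{7} ; sig = ⟨2 | 1 2⟩
  • {1,4,5}:  v_{1} + v_{4} + v_{5} = 0 ; sig = ⟨3 | 0⟩
  • {3,7,9}:  v_{3} + v_{7} + v_{9} = 0 ; sig = ⟨3 | 0⟩
  • {1,3,7}:  v_{1} + v_{3} + v_{7} = v_{2} ; sig = ⟨3 | 1⟩
  • {3,4,5}:  v_{3} + v_{4} + v_{5} = v_{6} ; sig = ⟨3 | 1⟩
  • {2,4,5}:  v_{2} + v_{4} + v_{5} = v_{3} + v_{7} ; sig = ⟨3 | 1 1⟩

so the primitive-relation signature multiset is
[⟨2 | 1⟩, ⟨2 | 1⟩, ⟨2 | 1⟩, ⟨2 | 1⟩, ⟨2 | 1 1⟩, ⟨2 | 1 1⟩, ⟨2 | 1 2⟩, ⟨3 | 0⟩, ⟨3 | 0⟩, ⟨3 | 1⟩, ⟨3 | 1⟩, ⟨3 | 1 1⟩]


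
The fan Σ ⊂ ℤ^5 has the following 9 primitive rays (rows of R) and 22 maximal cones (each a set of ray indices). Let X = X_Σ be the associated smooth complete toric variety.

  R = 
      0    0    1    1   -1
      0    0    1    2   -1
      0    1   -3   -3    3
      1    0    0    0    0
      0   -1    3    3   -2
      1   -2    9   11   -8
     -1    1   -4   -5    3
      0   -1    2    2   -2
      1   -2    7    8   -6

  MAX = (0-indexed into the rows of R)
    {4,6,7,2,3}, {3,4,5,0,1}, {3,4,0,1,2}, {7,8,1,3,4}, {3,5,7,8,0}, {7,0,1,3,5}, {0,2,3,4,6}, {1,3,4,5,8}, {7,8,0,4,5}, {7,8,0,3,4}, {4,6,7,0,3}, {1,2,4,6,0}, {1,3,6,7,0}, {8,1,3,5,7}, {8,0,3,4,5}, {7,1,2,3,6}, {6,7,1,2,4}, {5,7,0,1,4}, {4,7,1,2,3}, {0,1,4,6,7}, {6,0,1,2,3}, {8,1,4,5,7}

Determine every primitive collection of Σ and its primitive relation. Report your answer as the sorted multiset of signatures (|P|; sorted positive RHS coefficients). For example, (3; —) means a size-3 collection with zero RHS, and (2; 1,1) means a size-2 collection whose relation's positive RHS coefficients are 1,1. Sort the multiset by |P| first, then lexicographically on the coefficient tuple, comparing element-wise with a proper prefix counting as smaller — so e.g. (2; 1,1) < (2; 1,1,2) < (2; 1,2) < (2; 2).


The 9 primitive collections of Σ (r=9, n=5):

  • {6,8}:  v_{6} + v_{8} = v_{0} + v_{7}  →  sig = (2; 1,1)
  • {2,8}:  v_{2} + v_{8} = v_{1} + v_{3} + v_{4}  →  sig = (2; 1,1,1)
  • {2,5}:  v_{2} + v_{5} = v_{0} + 2·v_{1} + v_{3} + v_{4}  →  sig = (2; 1,1,1,2)
  • {5,6}:  v_{5} + v_{6} = 2·v_{0} + v_{1} + v_{7}  →  sig = (2; 1,1,2)
  • {0,2,7}:  v_{0} + v_{2} + v_{7} = 0  →  sig = (3; —)
  • {0,1,8}:  v_{0} + v_{1} + v_{8} = v_{5}  →  sig = (3; 1)
  • {1,3,4,6}:  v_{1} + v_{3} + v_{4} + v_{6} = 0  →  sig = (4; —)
  • {3,4,5,7}:  v_{3} + v_{4} + v_{5} + v_{7} = 2·v_{8}  →  sig = (4; 2)
  • {0,1,3,4,7}:  v_{0} + v_{1} + v_{3} + v_{4} + v_{7} = v_{8}  →  sig = (5; 1)

Signatures (|P|; sorted positive RHS coefficients), sorted:
    |P|=2: 4 collections, coeffs (1,1), (1,1,1), (1,1,1,2), (1,1,2)
    |P|=3: 2 collections, coeffs (), (1)
    |P|=4: 2 collections, coeffs (), (2)
    |P|=5: 1 collection, coeffs (1)


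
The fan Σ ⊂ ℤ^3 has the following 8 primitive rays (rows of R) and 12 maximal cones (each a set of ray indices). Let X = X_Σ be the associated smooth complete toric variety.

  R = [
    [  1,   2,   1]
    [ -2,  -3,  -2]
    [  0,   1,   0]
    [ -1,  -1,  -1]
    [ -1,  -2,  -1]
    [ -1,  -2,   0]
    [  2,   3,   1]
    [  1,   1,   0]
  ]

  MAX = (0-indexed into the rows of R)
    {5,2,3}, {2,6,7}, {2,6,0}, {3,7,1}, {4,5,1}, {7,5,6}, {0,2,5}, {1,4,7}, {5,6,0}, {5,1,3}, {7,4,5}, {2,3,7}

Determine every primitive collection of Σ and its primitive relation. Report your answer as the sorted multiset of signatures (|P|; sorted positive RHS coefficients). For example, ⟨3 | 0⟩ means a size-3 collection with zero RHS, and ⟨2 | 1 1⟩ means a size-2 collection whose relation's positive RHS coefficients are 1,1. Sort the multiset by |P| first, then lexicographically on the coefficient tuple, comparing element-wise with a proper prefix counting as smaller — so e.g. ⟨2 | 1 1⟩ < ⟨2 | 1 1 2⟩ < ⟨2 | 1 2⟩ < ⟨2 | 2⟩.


The 14 primitive collections of Σ (r=8, n=3):

  {0,4}:  v_{0} + v_{4} = 0  →  sig = ⟨2 | 0⟩
  {0,1}:  v_{0} + v_{1} = v_{3}  →  sig = ⟨2 | 1⟩
  {0,3}:  v_{0} + v_{3} = v_{2}  →  sig = ⟨2 | 1⟩
  {0,7}:  v_{0} + v_{7} = v_{6}  →  sig = ⟨2 | 1⟩
  {2,4}:  v_{2} + v_{4} = v_{3}  →  sig = ⟨2 | 1⟩
  {3,4}:  v_{3} + v_{4} = v_{1}  →  sig = ⟨2 | 1⟩
  {4,6}:  v_{4} + v_{6} = v_{7}  →  sig = ⟨2 | 1⟩
  {1,6}:  v_{1} + v_{6} = v_{3} + v_{7}  →  sig = ⟨2 | 1 1⟩
  {3,6}:  v_{3} + v_{6} = v_{2} + v_{7}  →  sig = ⟨2 | 1 1⟩
  {1,2}:  v_{1} + v_{2} = 2·v_{3}  →  sig = ⟨2 | 2⟩
  {2,5,7}:  v_{2} + v_{5} + v_{7} = 0  →  sig = ⟨3 | 0⟩
  {2,5,6}:  v_{2} + v_{5} + v_{6} = v_{0}  →  sig = ⟨3 | 1⟩
  {3,5,7}:  v_{3} + v_{5} + v_{7} = v_{4}  →  sig = ⟨3 | 1⟩
  {1,5,7}:  v_{1} + v_{5} + v_{7} = 2·v_{4}  →  sig = ⟨3 | 2⟩

Hence PRS(X_Σ) =
    ⟨2 | 0⟩
    ⟨2 | 1⟩
    ⟨2 | 1⟩
    ⟨2 | 1⟩
    ⟨2 | 1⟩
    ⟨2 | 1⟩
    ⟨2 | 1⟩
    ⟨2 | 1 1⟩
    ⟨2 | 1 1⟩
    ⟨2 | 2⟩
    ⟨3 | 0⟩
    ⟨3 | 1⟩
    ⟨3 | 1⟩
    ⟨3 | 2⟩


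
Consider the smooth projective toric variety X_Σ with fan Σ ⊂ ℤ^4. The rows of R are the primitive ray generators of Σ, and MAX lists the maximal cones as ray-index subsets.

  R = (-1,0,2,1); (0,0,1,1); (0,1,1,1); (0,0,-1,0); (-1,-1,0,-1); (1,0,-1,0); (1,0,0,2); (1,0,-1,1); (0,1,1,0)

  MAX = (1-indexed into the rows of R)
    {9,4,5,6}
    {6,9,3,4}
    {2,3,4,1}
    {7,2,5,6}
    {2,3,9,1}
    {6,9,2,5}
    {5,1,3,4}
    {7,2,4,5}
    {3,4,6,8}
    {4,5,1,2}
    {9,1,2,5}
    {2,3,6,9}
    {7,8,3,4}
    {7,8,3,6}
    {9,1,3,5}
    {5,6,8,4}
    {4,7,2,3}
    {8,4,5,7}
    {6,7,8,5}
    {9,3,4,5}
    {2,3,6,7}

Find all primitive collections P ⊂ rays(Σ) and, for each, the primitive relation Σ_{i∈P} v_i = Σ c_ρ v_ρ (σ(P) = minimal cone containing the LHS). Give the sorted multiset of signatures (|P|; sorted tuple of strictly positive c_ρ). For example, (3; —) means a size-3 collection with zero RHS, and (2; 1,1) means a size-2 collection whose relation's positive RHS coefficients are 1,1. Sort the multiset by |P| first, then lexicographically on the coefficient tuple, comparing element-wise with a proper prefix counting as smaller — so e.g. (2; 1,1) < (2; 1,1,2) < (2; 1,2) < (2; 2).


Δ(Σ) — 9 vertices, 14 min non-faces:

  P={1,6}:  v_{1} + v_{6} = v_{2}  →  sig = (2; 1)
  P={2,8}:  v_{2} + v_{8} = v_{7}  →  sig = (2; 1)
  P={8,9}:  v_{8} + v_{9} = v_{3} + v_{6}  →  sig = (2; 1,1)
  P={7,9}:  v_{7} + v_{9} = v_{2} + v_{3} + v_{6}  →  sig = (2; 1,1,1)
  P={1,8}:  v_{1} + v_{8} = 2·v_{2} + v_{4}  →  sig = (2; 1,2)
  P={1,7}:  v_{1} + v_{7} = 3·v_{2} + v_{4}  →  sig = (2; 1,3)
  P={3,5,6}:  v_{3} + v_{5} + v_{6} = 0  →  sig = (3; —)
  P={2,3,5}:  v_{2} + v_{3} + v_{5} = v_{1}  →  sig = (3; 1)
  P={2,4,6}:  v_{2} + v_{4} + v_{6} = v_{8}  →  sig = (3; 1)
  P={2,4,9}:  v_{2} + v_{4} + v_{9} = v_{3}  →  sig = (3; 1)
  P={3,5,8}:  v_{3} + v_{5} + v_{8} = v_{2} + v_{4}  →  sig = (3; 1,1)
  P={1,4,9}:  v_{1} + v_{4} + v_{9} = 2·v_{3} + v_{5}  →  sig = (3; 1,2)
  P={3,5,7}:  v_{3} + v_{5} + v_{7} = 2·v_{2} + v_{4}  →  sig = (3; 1,2)
  P={4,6,7}:  v_{4} + v_{6} + v_{7} = 2·v_{8}  →  sig = (3; 2)

so the primitive-relation signature multiset is
    (2; 1)
    (2; 1)
    (2; 1,1)
    (2; 1,1,1)
    (2; 1,2)
    (2; 1,3)
    (3; —)
    (3; 1)
    (3; 1)
    (3; 1)
    (3; 1,1)
    (3; 1,2)
    (3; 1,2)
    (3; 2)


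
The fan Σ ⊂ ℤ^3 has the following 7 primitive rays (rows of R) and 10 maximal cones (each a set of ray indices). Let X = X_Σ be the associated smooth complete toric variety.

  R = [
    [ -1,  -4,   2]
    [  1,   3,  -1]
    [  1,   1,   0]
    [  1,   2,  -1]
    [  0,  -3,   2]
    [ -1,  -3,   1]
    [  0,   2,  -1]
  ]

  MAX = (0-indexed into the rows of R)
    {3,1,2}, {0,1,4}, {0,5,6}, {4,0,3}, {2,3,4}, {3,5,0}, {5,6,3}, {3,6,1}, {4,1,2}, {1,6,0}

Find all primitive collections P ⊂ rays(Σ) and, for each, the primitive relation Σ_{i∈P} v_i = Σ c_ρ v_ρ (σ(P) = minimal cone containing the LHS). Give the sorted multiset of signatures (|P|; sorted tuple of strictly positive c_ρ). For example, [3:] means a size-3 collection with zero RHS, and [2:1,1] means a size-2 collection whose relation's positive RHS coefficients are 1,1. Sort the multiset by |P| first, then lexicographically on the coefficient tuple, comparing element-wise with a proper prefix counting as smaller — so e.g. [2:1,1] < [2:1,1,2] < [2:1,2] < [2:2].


Minimal non-faces — 9 found among 7 rays, 10 max cones:

  • {1,5}:  v_{1} + v_{5} = 0  so sig = [2:]
  • {0,2}:  v_{0} + v_{2} = v_{4}  so sig = [2:1]
  • {2,6}:  v_{2} + v_{6} = v_{1}  so sig = [2:1]
  • {2,5}:  v_{2} + v_{5} = v_{0} + v_{3}  so sig = [2:1,1]
  • {4,6}:  v_{4} + v_{6} = v_{0} + v_{1}  so sig = [2:1,1]
  • {4,5}:  v_{4} + v_{5} = 2·v_{0} + v_{3}  so sig = [2:1,2]
  • {0,3,6}:  v_{0} + v_{3} + v_{6} = 0  so sig = [3:]
  • {0,1,3}:  v_{0} + v_{1} + v_{3} = v_{2}  so sig = [3:1]
  • {1,3,4}:  v_{1} + v_{3} + v_{4} = 2·v_{2}  so sig = [3:2]

Signatures (|P|; sorted positive RHS coefficients), sorted:
{ [2:],  [2:1] ×2,  [2:1,1] ×2,  [2:1,2],  [3:],  [3:1],  [3:2] }


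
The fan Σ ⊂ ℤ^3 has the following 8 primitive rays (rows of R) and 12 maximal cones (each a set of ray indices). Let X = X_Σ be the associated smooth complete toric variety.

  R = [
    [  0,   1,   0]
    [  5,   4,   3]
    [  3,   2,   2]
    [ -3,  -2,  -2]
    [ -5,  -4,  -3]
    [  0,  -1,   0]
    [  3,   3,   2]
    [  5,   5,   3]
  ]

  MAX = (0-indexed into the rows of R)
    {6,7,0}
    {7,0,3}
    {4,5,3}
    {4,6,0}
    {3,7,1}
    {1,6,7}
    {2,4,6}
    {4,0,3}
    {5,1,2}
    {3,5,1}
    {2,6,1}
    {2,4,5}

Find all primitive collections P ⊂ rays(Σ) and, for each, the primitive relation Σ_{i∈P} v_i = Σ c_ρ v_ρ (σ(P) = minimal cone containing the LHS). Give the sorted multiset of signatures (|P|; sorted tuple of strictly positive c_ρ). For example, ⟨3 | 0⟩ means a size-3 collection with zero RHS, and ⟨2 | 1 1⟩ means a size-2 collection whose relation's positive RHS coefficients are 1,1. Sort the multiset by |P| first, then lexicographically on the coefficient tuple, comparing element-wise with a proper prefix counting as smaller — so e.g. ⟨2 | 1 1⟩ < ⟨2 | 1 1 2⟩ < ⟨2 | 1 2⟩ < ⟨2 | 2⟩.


The 10 primitive collections of Σ (r=8, n=3):

  {0,5}:  v_{0} + v_{5} = 0 ; sig = ⟨2 | 0⟩
  {1,4}:  v_{1} + v_{4} = 0 ; sig = ⟨2 | 0⟩
  {2,3}:  v_{2} + v_{3} = 0 ; sig = ⟨2 | 0⟩
  {0,1}:  v_{0} + v_{1} = v_{7} ; sig = ⟨2 | 1⟩
  {0,2}:  v_{0} + v_{2} = v_{6} ; sig = ⟨2 | 1⟩
  {3,6}:  v_{3} + v_{6} = v_{0} ; sig = ⟨2 | 1⟩
  {4,7}:  v_{4} + v_{7} = v_{0} ; sig = ⟨2 | 1⟩
  {5,6}:  v_{5} + v_{6} = v_{2} ; sig = ⟨2 | 1⟩
  {5,7}:  v_{5} + v_{7} = v_{1} ; sig = ⟨2 | 1⟩
  {2,7}:  v_{2} + v_{7} = v_{1} + v_{6} ; sig = ⟨2 | 1 1⟩

Hence PRS(X_Σ) =
    |P|=2: 10 collections, coeffs (), (), (), (1), (1), (1), (1), (1), (1), (1,1)


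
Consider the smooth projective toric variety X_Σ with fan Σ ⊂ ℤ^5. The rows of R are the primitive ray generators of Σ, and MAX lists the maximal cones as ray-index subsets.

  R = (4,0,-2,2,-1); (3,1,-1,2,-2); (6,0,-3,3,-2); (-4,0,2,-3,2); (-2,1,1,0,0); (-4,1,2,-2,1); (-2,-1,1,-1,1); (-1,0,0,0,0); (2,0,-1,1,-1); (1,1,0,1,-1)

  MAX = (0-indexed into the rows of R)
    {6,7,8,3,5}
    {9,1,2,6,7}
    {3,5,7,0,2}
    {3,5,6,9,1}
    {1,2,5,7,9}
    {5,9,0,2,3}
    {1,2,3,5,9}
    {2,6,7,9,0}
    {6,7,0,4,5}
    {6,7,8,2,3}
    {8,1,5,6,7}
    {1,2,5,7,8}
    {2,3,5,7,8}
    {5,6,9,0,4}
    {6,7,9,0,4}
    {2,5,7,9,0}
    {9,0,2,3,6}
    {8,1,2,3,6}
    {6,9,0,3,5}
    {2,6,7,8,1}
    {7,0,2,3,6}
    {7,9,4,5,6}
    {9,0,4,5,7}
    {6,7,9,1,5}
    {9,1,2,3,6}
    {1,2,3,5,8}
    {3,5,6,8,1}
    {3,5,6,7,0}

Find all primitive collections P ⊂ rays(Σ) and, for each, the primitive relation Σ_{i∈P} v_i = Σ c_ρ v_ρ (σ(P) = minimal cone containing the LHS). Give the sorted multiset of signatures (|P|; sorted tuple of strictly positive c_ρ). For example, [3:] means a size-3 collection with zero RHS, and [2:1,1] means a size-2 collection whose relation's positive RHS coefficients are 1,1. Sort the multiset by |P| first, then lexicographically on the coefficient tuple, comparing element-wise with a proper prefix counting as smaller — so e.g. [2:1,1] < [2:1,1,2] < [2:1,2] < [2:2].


|primitive collections| = 11. Relations:

  {0,8}:  v_{0} + v_{8} = v_{2}  →  sig = [2:1]
  {8,9}:  v_{8} + v_{9} = v_{1}  →  sig = [2:1]
  {0,1}:  v_{0} + v_{1} = v_{2} + v_{9}  →  sig = [2:1,1]
  {4,8}:  v_{4} + v_{8} = v_{7} + v_{9}  →  sig = [2:1,1]
  {2,4}:  v_{2} + v_{4} = v_{0} + v_{7} + v_{9}  →  sig = [2:1,1,1]
  {3,4}:  v_{3} + v_{4} = v_{0} + 2·v_{5} + v_{6}  →  sig = [2:1,1,2]
  {1,4}:  v_{1} + v_{4} = v_{7} + 2·v_{9}  →  sig = [2:1,2]
  {2,5,6}:  v_{2} + v_{5} + v_{6} = 0  →  sig = [3:]
  {3,7,9}:  v_{3} + v_{7} + v_{9} = v_{5}  →  sig = [3:1]
  {1,3,7}:  v_{1} + v_{3} + v_{7} = v_{5} + v_{8}  →  sig = [3:1,1]
  {0,5,6,7,9}:  v_{0} + v_{5} + v_{6} + v_{7} + v_{9} = v_{4}  →  sig = [5:1]

Signatures (|P|; sorted positive RHS coefficients), sorted:
[[2:1], [2:1], [2:1,1], [2:1,1], [2:1,1,1], [2:1,1,2], [2:1,2], [3:], [3:1], [3:1,1], [5:1]]


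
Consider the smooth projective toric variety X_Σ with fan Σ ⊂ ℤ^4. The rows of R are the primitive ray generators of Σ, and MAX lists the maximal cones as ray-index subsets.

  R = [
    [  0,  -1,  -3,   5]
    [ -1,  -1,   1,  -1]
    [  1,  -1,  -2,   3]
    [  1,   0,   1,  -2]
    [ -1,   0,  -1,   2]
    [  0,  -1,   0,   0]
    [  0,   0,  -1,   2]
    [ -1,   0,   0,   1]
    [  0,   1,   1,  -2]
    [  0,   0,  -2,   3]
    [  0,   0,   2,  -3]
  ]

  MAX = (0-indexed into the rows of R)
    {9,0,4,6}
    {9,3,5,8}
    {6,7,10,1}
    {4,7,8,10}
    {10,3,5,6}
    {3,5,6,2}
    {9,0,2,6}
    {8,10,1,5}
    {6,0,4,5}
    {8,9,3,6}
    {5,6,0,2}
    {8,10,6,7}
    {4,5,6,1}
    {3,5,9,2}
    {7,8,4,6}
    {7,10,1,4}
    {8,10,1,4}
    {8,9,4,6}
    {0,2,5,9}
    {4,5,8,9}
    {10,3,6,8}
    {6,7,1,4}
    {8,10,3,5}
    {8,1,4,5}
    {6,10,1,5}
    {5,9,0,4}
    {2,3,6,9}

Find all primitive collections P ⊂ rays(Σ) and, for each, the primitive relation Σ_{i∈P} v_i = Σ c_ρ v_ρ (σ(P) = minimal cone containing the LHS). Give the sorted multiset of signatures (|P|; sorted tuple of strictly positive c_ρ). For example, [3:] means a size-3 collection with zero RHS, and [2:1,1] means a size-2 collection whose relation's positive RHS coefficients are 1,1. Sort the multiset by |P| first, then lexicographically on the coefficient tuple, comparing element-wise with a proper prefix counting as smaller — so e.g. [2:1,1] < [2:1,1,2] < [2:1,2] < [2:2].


Primitive collections (23):

  {3,4}:  v_{3} + v_{4} = 0  so sig = [2:]
  {9,10}:  v_{9} + v_{10} = 0  so sig = [2:]
  {0,3}:  v_{0} + v_{3} = v_{2}  so sig = [2:1]
  {0,8}:  v_{0} + v_{8} = v_{9}  so sig = [2:1]
  {2,4}:  v_{2} + v_{4} = v_{0}  so sig = [2:1]
  {0,10}:  v_{0} + v_{10} = v_{5} + v_{6}  so sig = [2:1,1]
  {1,3}:  v_{1} + v_{3} = v_{5} + v_{10}  so sig = [2:1,1]
  {1,9}:  v_{1} + v_{9} = v_{4} + v_{5}  so sig = [2:1,1]
  {2,8}:  v_{2} + v_{8} = v_{3} + v_{9}  so sig = [2:1,1]
  {3,7}:  v_{3} + v_{7} = v_{6} + v_{10}  so sig = [2:1,1]
  {5,7}:  v_{5} + v_{7} = v_{1} + v_{6}  so sig = [2:1,1]
  {7,9}:  v_{7} + v_{9} = v_{4} + v_{6}  so sig = [2:1,1]
  {2,10}:  v_{2} + v_{10} = v_{3} + v_{5} + v_{6}  so sig = [2:1,1,1]
  {0,1}:  v_{0} + v_{1} = v_{4} + 2·v_{5} + v_{6}  so sig = [2:1,1,2]
  {0,7}:  v_{0} + v_{7} = v_{4} + v_{5} + 2·v_{6}  so sig = [2:1,1,2]
  {1,2}:  v_{1} + v_{2} = 2·v_{5} + v_{6}  so sig = [2:1,2]
  {2,7}:  v_{2} + v_{7} = v_{5} + 2·v_{6}  so sig = [2:1,2]
  {5,6,8}:  v_{5} + v_{6} + v_{8} = 0  so sig = [3:]
  {4,5,10}:  v_{4} + v_{5} + v_{10} = v_{1}  so sig = [3:1]
  {4,6,10}:  v_{4} + v_{6} + v_{10} = v_{7}  so sig = [3:1]
  {5,6,9}:  v_{5} + v_{6} + v_{9} = v_{0}  so sig = [3:1]
  {1,6,8}:  v_{1} + v_{6} + v_{8} = v_{4} + v_{10}  so sig = [3:1,1]
  {1,7,8}:  v_{1} + v_{7} + v_{8} = 2·v_{4} + 2·v_{10}  so sig = [3:2,2]

Hence PRS(X_Σ) =
{ [2:] ×2,  [2:1] ×3,  [2:1,1] ×7,  [2:1,1,1],  [2:1,1,2] ×2,  [2:1,2] ×2,  [3:],  [3:1] ×3,  [3:1,1],  [3:2,2] }


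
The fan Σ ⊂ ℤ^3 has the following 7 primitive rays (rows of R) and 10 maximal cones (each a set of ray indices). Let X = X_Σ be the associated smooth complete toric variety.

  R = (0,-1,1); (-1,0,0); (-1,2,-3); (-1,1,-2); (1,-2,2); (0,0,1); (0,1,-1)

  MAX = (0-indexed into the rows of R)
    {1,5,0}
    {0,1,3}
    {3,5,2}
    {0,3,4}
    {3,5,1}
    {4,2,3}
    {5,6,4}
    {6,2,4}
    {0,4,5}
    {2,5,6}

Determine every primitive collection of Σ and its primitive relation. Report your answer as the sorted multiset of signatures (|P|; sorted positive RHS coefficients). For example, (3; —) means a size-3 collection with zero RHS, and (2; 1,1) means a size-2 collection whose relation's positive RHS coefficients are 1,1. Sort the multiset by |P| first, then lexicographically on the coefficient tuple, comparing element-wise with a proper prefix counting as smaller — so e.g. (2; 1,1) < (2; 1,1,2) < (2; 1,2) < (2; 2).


The 9 primitive collections of Σ (r=7, n=3):

  P={0,6}:  v_{0} + v_{6} = 0  ⇒ sig = (2; —)
  P={0,2}:  v_{0} + v_{2} = v_{3}  ⇒ sig = (2; 1)
  P={3,6}:  v_{3} + v_{6} = v_{2}  ⇒ sig = (2; 1)
  P={1,6}:  v_{1} + v_{6} = v_{3} + v_{5}  ⇒ sig = (2; 1,1)
  P={1,2}:  v_{1} + v_{2} = 2·v_{3} + v_{5}  ⇒ sig = (2; 1,2)
  P={1,4}:  v_{1} + v_{4} = 2·v_{0}  ⇒ sig = (2; 2)
  P={2,4,5}:  v_{2} + v_{4} + v_{5} = 0  ⇒ sig = (3; —)
  P={0,3,5}:  v_{0} + v_{3} + v_{5} = v_{1}  ⇒ sig = (3; 1)
  P={3,4,5}:  v_{3} + v_{4} + v_{5} = v_{0}  ⇒ sig = (3; 1)

Hence PRS(X_Σ) =
{ (2; —),  (2; 1) ×2,  (2; 1,1),  (2; 1,2),  (2; 2),  (3; —),  (3; 1) ×2 }


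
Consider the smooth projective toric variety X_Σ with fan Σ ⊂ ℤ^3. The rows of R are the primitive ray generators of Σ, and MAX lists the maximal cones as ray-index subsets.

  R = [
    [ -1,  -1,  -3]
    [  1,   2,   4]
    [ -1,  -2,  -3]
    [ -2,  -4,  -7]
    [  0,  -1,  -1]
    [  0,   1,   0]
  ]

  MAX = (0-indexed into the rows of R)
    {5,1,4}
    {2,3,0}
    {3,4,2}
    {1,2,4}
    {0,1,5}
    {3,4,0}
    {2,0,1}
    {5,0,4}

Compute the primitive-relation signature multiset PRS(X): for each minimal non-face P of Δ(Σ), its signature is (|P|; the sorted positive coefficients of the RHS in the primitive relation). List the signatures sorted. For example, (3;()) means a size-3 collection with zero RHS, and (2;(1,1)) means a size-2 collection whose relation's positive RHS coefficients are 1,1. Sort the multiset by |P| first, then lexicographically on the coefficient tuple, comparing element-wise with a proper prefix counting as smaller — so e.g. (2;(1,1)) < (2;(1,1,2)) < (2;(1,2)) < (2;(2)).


Σ has 5 primitive collections:

  • {1,3}:  v_{1} + v_{3} = v_{2} — sig = (2;(1))
  • {2,5}:  v_{2} + v_{5} = v_{0} — sig = (2;(1))
  • {3,5}:  v_{3} + v_{5} = 2·v_{0} + v_{4} — sig = (2;(1,2))
  • {0,1,4}:  v_{0} + v_{1} + v_{4} = 0 — sig = (3;())
  • {0,2,4}:  v_{0} + v_{2} + v_{4} = v_{3} — sig = (3;(1))

Signatures (|P|; sorted positive RHS coefficients), sorted:
[(2;(1)), (2;(1)), (2;(1,2)), (3;()), (3;(1))]


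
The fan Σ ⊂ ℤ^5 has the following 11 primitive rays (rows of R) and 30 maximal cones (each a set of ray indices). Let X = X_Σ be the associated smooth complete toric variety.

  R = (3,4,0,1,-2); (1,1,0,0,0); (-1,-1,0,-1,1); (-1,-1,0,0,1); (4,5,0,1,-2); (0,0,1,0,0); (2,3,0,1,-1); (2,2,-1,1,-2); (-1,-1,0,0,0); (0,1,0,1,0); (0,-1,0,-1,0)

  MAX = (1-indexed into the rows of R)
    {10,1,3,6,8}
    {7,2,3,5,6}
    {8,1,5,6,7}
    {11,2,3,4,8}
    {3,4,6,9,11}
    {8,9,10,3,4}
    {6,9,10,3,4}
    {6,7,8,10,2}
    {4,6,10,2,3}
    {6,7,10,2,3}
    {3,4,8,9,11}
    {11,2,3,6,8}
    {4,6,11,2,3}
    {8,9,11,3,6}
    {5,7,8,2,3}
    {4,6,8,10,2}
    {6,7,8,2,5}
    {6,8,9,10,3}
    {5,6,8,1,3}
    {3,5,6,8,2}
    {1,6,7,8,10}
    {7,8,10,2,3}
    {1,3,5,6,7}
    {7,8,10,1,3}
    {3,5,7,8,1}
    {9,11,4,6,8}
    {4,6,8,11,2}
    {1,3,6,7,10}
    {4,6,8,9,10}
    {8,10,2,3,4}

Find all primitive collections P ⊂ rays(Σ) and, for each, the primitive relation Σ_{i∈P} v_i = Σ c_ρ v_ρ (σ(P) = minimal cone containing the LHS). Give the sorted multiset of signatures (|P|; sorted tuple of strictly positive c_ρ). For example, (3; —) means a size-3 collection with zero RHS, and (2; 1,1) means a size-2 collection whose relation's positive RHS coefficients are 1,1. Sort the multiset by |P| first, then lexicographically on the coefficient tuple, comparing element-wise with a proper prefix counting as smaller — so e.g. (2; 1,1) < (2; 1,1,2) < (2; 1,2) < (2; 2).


Primitive collections (16):

  P={2,9}:  v_{2} + v_{9} = 0  ⇒ sig = (2; —)
  P={10,11}:  v_{10} + v_{11} = 0  ⇒ sig = (2; —)
  P={1,2}:  v_{1} + v_{2} = v_{5}  ⇒ sig = (2; 1)
  P={1,4}:  v_{1} + v_{4} = v_{7}  ⇒ sig = (2; 1)
  P={5,9}:  v_{5} + v_{9} = v_{1}  ⇒ sig = (2; 1)
  P={4,5}:  v_{4} + v_{5} = v_{2} + v_{7}  ⇒ sig = (2; 1,1)
  P={4,7}:  v_{4} + v_{7} = v_{2} + v_{10}  ⇒ sig = (2; 1,1)
  P={7,9}:  v_{7} + v_{9} = v_{3} + v_{6} + v_{8} + v_{10}  ⇒ sig = (2; 1,1,1,1)
  P={7,11}:  v_{7} + v_{11} = v_{2} + v_{3} + v_{6} + v_{8}  ⇒ sig = (2; 1,1,1,1)
  P={1,9}:  v_{1} + v_{9} = 2·v_{3} + 2·v_{6} + 2·v_{8} + v_{10}  ⇒ sig = (2; 1,2,2,2)
  P={1,11}:  v_{1} + v_{11} = v_{2} + 2·v_{3} + 2·v_{6} + 2·v_{8}  ⇒ sig = (2; 1,2,2,2)
  P={5,10}:  v_{5} + v_{10} = 2·v_{7}  ⇒ sig = (2; 2)
  P={5,11}:  v_{5} + v_{11} = 2·v_{2} + 2·v_{3} + 2·v_{6} + 2·v_{8}  ⇒ sig = (2; 2,2,2,2)
  P={3,4,6,8}:  v_{3} + v_{4} + v_{6} + v_{8} = 0  ⇒ sig = (4; —)
  P={3,6,7,8}:  v_{3} + v_{6} + v_{7} + v_{8} = v_{1}  ⇒ sig = (4; 1)
  P={2,3,6,8,10}:  v_{2} + v_{3} + v_{6} + v_{8} + v_{10} = v_{7}  ⇒ sig = (5; 1)

so the primitive-relation signature multiset is
[(2; —), (2; —), (2; 1), (2; 1), (2; 1), (2; 1,1), (2; 1,1), (2; 1,1,1,1), (2; 1,1,1,1), (2; 1,2,2,2), (2; 1,2,2,2), (2; 2), (2; 2,2,2,2), (4; —), (4; 1), (5; 1)]


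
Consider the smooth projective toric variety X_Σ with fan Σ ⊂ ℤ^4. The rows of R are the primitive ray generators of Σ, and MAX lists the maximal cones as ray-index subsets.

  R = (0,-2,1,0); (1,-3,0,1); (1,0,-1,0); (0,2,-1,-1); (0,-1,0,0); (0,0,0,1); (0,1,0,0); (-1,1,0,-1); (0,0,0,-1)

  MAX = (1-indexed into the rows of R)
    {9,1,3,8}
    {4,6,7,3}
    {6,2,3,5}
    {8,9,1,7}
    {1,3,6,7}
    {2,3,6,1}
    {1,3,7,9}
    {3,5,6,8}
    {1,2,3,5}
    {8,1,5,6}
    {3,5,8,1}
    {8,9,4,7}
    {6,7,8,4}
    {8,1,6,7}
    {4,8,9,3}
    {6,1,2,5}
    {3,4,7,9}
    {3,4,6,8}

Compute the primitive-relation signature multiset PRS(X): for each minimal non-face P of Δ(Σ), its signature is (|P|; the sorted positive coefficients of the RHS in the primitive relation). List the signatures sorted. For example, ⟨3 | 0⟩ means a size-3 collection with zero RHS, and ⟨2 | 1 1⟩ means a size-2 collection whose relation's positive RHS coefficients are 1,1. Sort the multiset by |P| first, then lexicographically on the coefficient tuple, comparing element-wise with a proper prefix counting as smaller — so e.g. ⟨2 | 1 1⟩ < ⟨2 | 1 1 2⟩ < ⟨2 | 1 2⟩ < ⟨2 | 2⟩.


Minimal non-faces — 12 found among 9 rays, 18 max cones:

  P = {5,7}:  v_{5} + v_{7} = 0 — sig = ⟨2 | 0⟩
  P = {6,9}:  v_{6} + v_{9} = 0 — sig = ⟨2 | 0⟩
  P = {1,4}:  v_{1} + v_{4} = v_{9} — sig = ⟨2 | 1⟩
  P = {2,4}:  v_{2} + v_{4} = v_{3} + v_{5} — sig = ⟨2 | 1 1⟩
  P = {4,5}:  v_{4} + v_{5} = v_{3} + v_{8} — sig = ⟨2 | 1 1⟩
  P = {2,7}:  v_{2} + v_{7} = v_{1} + v_{3} + v_{6} — sig = ⟨2 | 1 1 1⟩
  P = {2,9}:  v_{2} + v_{9} = v_{1} + v_{3} + v_{5} — sig = ⟨2 | 1 1 1⟩
  P = {5,9}:  v_{5} + v_{9} = v_{1} + v_{3} + v_{8} — sig = ⟨2 | 1 1 1⟩
  P = {2,8}:  v_{2} + v_{8} = 2·v_{5} — sig = ⟨2 | 2⟩
  P = {3,7,8}:  v_{3} + v_{7} + v_{8} = v_{4} — sig = ⟨3 | 1⟩
  P = {1,3,5,6}:  v_{1} + v_{3} + v_{5} + v_{6} = v_{2} — sig = ⟨4 | 1⟩
  P = {1,3,6,8}:  v_{1} + v_{3} + v_{6} + v_{8} = v_{5} — sig = ⟨4 | 1⟩

so the primitive-relation signature multiset is
{ ⟨2 | 0⟩ ×2,  ⟨2 | 1⟩,  ⟨2 | 1 1⟩ ×2,  ⟨2 | 1 1 1⟩ ×3,  ⟨2 | 2⟩,  ⟨3 | 1⟩,  ⟨4 | 1⟩ ×2 }


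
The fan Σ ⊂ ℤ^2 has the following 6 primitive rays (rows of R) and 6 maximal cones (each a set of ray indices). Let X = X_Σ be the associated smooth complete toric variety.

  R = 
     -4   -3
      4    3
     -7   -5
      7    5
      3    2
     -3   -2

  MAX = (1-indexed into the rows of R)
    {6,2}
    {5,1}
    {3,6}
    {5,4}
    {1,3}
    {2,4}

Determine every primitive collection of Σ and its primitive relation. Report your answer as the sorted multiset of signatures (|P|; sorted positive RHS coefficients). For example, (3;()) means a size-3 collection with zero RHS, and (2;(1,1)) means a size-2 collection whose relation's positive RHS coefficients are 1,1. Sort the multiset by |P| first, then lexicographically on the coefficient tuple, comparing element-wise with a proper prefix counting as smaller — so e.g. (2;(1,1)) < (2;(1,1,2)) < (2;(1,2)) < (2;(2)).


Primitive collections (9):

  P = {1,2}:  v_{1} + v_{2} = 0  so sig = (2;())
  P = {3,4}:  v_{3} + v_{4} = 0  so sig = (2;())
  P = {5,6}:  v_{5} + v_{6} = 0  so sig = (2;())
  P = {1,4}:  v_{1} + v_{4} = v_{5}  so sig = (2;(1))
  P = {1,6}:  v_{1} + v_{6} = v_{3}  so sig = (2;(1))
  P = {2,3}:  v_{2} + v_{3} = v_{6}  so sig = (2;(1))
  P = {2,5}:  v_{2} + v_{5} = v_{4}  so sig = (2;(1))
  P = {3,5}:  v_{3} + v_{5} = v_{1}  so sig = (2;(1))
  P = {4,6}:  v_{4} + v_{6} = v_{2}  so sig = (2;(1))

so the primitive-relation signature multiset is
{ (2;()) ×3,  (2;(1)) ×6 }


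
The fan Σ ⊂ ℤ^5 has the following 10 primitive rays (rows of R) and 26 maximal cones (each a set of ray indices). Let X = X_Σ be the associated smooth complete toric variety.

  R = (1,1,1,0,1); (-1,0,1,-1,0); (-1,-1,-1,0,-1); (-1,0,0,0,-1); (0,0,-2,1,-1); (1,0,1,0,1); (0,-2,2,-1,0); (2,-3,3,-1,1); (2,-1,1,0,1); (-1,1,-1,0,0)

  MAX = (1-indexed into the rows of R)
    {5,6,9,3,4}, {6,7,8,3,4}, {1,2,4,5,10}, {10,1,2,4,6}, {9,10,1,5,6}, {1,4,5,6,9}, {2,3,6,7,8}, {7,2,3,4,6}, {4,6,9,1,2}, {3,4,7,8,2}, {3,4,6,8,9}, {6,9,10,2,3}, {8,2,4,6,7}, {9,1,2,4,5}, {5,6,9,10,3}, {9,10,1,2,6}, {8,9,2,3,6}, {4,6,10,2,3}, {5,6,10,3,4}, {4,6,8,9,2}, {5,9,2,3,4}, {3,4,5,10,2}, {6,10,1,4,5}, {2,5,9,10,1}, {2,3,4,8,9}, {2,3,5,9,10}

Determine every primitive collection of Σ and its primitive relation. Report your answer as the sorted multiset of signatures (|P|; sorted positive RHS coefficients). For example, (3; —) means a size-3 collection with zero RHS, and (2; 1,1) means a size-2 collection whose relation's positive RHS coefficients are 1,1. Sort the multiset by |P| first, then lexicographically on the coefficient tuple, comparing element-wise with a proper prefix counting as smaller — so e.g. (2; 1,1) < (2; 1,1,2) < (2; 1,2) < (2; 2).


Primitive collections (12):

  P={1,3}:  v_{1} + v_{3} = 0 ; sig = (2; —)
  P={7,9}:  v_{7} + v_{9} = v_{8} ; sig = (2; 1)
  P={5,7}:  v_{5} + v_{7} = v_{3} + v_{4} + v_{9} ; sig = (2; 1,1,1)
  P={7,10}:  v_{7} + v_{10} = v_{2} + v_{3} + v_{6} ; sig = (2; 1,1,1)
  P={1,7}:  v_{1} + v_{7} = v_{2} + v_{4} + v_{6} + v_{9} ; sig = (2; 1,1,1,1)
  P={8,10}:  v_{8} + v_{10} = v_{2} + v_{3} + v_{6} + v_{9} ; sig = (2; 1,1,1,1)
  P={1,8}:  v_{1} + v_{8} = v_{2} + v_{4} + v_{6} + 2·v_{9} ; sig = (2; 1,1,1,2)
  P={5,8}:  v_{5} + v_{8} = v_{3} + v_{4} + 2·v_{9} ; sig = (2; 1,1,2)
  P={2,5,6}:  v_{2} + v_{5} + v_{6} = 0 ; sig = (3; —)
  P={4,9,10}:  v_{4} + v_{9} + v_{10} = 0 ; sig = (3; —)
  P={2,3,4,6,9}:  v_{2} + v_{3} + v_{4} + v_{6} + v_{9} = v_{7} ; sig = (5; 1)
  P={2,3,4,6,8}:  v_{2} + v_{3} + v_{4} + v_{6} + v_{8} = 2·v_{7} ; sig = (5; 2)

Sorted signature multiset PRS(X):
    (2; —)
    (2; 1)
    (2; 1,1,1)
    (2; 1,1,1)
    (2; 1,1,1,1)
    (2; 1,1,1,1)
    (2; 1,1,1,2)
    (2; 1,1,2)
    (3; —)
    (3; —)
    (5; 1)
    (5; 2)


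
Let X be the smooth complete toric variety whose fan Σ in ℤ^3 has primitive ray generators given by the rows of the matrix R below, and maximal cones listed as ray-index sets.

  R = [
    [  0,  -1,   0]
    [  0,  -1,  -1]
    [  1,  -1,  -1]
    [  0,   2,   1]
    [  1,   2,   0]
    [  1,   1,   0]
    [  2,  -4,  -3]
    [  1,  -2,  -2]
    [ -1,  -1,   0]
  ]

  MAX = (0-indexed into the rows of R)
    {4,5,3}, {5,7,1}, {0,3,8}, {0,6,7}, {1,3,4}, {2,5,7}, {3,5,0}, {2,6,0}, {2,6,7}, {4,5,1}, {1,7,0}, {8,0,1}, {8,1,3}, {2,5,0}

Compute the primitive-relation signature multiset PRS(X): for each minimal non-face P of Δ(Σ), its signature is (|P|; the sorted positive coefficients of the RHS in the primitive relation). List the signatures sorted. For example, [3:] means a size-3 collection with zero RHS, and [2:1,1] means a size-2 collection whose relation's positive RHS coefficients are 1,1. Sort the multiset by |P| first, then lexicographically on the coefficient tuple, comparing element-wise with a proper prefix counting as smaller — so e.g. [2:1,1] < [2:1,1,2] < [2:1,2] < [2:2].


Σ has 20 primitive collections:

  P={5,8}:  v_{5} + v_{8} = 0 ; sig = [2:]
  P={0,4}:  v_{0} + v_{4} = v_{5} ; sig = [2:1]
  P={1,2}:  v_{1} + v_{2} = v_{7} ; sig = [2:1]
  P={2,3}:  v_{2} + v_{3} = v_{5} ; sig = [2:1]
  P={2,8}:  v_{2} + v_{8} = v_{0} + v_{1} ; sig = [2:1,1]
  P={3,7}:  v_{3} + v_{7} = v_{1} + v_{5} ; sig = [2:1,1]
  P={4,8}:  v_{4} + v_{8} = v_{1} + v_{3} ; sig = [2:1,1]
  P={4,6}:  v_{4} + v_{6} = v_{2} + v_{5} + v_{7} ; sig = [2:1,1,1]
  P={6,8}:  v_{6} + v_{8} = 2·v_{0} + v_{1} + v_{7} ; sig = [2:1,1,2]
  P={1,6}:  v_{1} + v_{6} = v_{0} + 2·v_{7} ; sig = [2:1,2]
  P={2,4}:  v_{2} + v_{4} = v_{1} + 2·v_{5} ; sig = [2:1,2]
  P={7,8}:  v_{7} + v_{8} = v_{0} + 2·v_{1} ; sig = [2:1,2]
  P={3,6}:  v_{3} + v_{6} = 2·v_{2} ; sig = [2:2]
  P={4,7}:  v_{4} + v_{7} = 2·v_{1} + 2·v_{5} ; sig = [2:2,2]
  P={5,6}:  v_{5} + v_{6} = 3·v_{2} ; sig = [2:3]
  P={0,1,3}:  v_{0} + v_{1} + v_{3} = 0 ; sig = [3:]
  P={0,1,5}:  v_{0} + v_{1} + v_{5} = v_{2} ; sig = [3:1]
  P={0,2,7}:  v_{0} + v_{2} + v_{7} = v_{6} ; sig = [3:1]
  P={1,3,5}:  v_{1} + v_{3} + v_{5} = v_{4} ; sig = [3:1]
  P={0,5,7}:  v_{0} + v_{5} + v_{7} = 2·v_{2} ; sig = [3:2]

so the primitive-relation signature multiset is
    |P|=2: 15 collections, coeffs (), (1), (1), (1), (1,1), (1,1), (1,1), (1,1,1), (1,1,2), (1,2), (1,2), (1,2), (2), (2,2), (3)
    |P|=3: 5 collections, coeffs (), (1), (1), (1), (2)


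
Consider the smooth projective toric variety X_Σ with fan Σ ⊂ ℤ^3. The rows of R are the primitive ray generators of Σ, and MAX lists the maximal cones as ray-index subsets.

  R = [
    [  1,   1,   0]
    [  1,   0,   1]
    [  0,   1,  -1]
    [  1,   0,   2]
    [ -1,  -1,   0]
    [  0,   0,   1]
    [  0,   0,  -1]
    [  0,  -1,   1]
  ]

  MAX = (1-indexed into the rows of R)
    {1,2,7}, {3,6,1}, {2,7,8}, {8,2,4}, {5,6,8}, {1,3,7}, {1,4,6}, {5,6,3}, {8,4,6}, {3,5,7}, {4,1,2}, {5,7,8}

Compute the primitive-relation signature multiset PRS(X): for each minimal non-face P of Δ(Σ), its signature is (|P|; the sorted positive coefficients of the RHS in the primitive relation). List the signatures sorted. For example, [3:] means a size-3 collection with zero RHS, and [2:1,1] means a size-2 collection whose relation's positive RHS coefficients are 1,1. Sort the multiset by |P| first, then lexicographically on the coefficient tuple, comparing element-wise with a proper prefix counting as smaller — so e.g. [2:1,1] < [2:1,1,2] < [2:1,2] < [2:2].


|primitive collections| = 10. Relations:

  P = {1,5}:  v_{1} + v_{5} = 0  ⟹  sig = [2:]
  P = {3,8}:  v_{3} + v_{8} = 0  ⟹  sig = [2:]
  P = {6,7}:  v_{6} + v_{7} = 0  ⟹  sig = [2:]
  P = {1,8}:  v_{1} + v_{8} = v_{2}  ⟹  sig = [2:1]
  P = {2,3}:  v_{2} + v_{3} = v_{1}  ⟹  sig = [2:1]
  P = {2,5}:  v_{2} + v_{5} = v_{8}  ⟹  sig = [2:1]
  P = {2,6}:  v_{2} + v_{6} = v_{4}  ⟹  sig = [2:1]
  P = {4,7}:  v_{4} + v_{7} = v_{2}  ⟹  sig = [2:1]
  P = {3,4}:  v_{3} + v_{4} = v_{1} + v_{6}  ⟹  sig = [2:1,1]
  P = {4,5}:  v_{4} + v_{5} = v_{6} + v_{8}  ⟹  sig = [2:1,1]

Signatures (|P|; sorted positive RHS coefficients), sorted:
    |P|=2: 10 collections, coeffs (), (), (), (1), (1), (1), (1), (1), (1,1), (1,1)


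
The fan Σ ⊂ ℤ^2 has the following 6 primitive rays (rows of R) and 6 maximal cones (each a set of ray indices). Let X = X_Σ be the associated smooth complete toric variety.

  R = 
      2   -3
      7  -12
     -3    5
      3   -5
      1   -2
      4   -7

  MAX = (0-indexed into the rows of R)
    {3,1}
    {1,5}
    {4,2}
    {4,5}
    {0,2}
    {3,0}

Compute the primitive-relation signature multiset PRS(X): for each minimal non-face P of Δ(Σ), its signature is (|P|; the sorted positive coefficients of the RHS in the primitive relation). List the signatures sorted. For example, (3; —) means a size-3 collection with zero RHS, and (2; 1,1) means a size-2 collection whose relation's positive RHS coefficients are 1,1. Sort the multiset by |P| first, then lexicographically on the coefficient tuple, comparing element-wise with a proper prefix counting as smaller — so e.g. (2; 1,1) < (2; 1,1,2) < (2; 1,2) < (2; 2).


The 9 primitive collections of Σ (r=6, n=2):

  P = {2,3}:  v_{2} + v_{3} = 0 — sig = (2; —)
  P = {0,4}:  v_{0} + v_{4} = v_{3} — sig = (2; 1)
  P = {1,2}:  v_{1} + v_{2} = v_{5} — sig = (2; 1)
  P = {2,5}:  v_{2} + v_{5} = v_{4} — sig = (2; 1)
  P = {3,4}:  v_{3} + v_{4} = v_{5} — sig = (2; 1)
  P = {3,5}:  v_{3} + v_{5} = v_{1} — sig = (2; 1)
  P = {0,5}:  v_{0} + v_{5} = 2·v_{3} — sig = (2; 2)
  P = {1,4}:  v_{1} + v_{4} = 2·v_{5} — sig = (2; 2)
  P = {0,1}:  v_{0} + v_{1} = 3·v_{3} — sig = (2; 3)

Hence PRS(X_Σ) =
    |P|=2: 9 collections, coeffs (), (1), (1), (1), (1), (1), (2), (2), (3)


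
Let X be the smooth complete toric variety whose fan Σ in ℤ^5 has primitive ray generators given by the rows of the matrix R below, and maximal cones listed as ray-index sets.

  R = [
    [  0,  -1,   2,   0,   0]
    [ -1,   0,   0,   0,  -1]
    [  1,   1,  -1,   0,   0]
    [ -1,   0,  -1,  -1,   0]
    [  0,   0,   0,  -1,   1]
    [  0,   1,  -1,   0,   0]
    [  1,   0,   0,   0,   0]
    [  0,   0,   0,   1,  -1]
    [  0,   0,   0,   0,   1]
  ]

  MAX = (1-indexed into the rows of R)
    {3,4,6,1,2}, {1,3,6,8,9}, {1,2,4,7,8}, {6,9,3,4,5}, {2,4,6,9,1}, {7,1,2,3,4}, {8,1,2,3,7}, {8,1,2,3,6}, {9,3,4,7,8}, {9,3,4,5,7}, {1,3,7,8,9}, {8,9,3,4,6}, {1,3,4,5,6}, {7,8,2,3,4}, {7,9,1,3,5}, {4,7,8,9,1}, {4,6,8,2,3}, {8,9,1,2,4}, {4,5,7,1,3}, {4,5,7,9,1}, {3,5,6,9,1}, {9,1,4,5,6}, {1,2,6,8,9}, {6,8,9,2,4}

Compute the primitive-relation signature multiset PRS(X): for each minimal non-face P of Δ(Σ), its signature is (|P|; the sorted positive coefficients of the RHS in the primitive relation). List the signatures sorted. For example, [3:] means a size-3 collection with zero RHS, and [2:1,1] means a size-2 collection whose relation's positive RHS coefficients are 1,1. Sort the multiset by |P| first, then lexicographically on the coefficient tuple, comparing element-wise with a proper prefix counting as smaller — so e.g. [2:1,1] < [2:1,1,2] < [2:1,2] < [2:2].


8 minimal non-faces of Δ(Σ) (on 9 rays):

  {5,8}:  v_{5} + v_{8} = 0 — sig = [2:]
  {6,7}:  v_{6} + v_{7} = v_{3} — sig = [2:1]
  {2,5}:  v_{2} + v_{5} = v_{1} + v_{4} + v_{6} — sig = [2:1,1,1]
  {2,7,9}:  v_{2} + v_{7} + v_{9} = 0 — sig = [3:]
  {2,3,9}:  v_{2} + v_{3} + v_{9} = v_{6} — sig = [3:1]
  {1,3,4,9}:  v_{1} + v_{3} + v_{4} + v_{9} = v_{5} — sig = [4:1]
  {1,4,6,8}:  v_{1} + v_{4} + v_{6} + v_{8} = v_{2} — sig = [4:1]
  {1,3,4,8}:  v_{1} + v_{3} + v_{4} + v_{8} = v_{2} + v_{7} — sig = [4:1,1]

so the primitive-relation signature multiset is
[[2:], [2:1], [2:1,1,1], [3:], [3:1], [4:1], [4:1], [4:1,1]]


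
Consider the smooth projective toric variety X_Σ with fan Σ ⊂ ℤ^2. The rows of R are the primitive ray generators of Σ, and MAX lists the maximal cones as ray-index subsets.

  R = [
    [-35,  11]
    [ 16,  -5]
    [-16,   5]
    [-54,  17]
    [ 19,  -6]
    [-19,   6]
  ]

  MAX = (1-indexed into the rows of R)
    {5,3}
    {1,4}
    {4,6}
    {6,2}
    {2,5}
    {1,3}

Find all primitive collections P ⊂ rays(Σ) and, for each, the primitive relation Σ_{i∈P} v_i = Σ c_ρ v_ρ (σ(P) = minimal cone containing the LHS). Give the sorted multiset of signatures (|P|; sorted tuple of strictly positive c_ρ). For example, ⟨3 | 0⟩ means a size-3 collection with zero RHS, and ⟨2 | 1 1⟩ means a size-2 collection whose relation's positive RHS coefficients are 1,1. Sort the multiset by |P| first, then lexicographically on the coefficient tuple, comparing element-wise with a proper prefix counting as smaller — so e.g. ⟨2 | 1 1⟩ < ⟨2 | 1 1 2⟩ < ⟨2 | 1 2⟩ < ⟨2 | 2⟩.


The 9 primitive collections of Σ (r=6, n=2):

  • {2,3}:  v_{2} + v_{3} = 0 — sig = ⟨2 | 0⟩
  • {5,6}:  v_{5} + v_{6} = 0 — sig = ⟨2 | 0⟩
  • {1,2}:  v_{1} + v_{2} = v_{6} — sig = ⟨2 | 1⟩
  • {1,5}:  v_{1} + v_{5} = v_{3} — sig = ⟨2 | 1⟩
  • {1,6}:  v_{1} + v_{6} = v_{4} — sig = ⟨2 | 1⟩
  • {3,6}:  v_{3} + v_{6} = v_{1} — sig = ⟨2 | 1⟩
  • {4,5}:  v_{4} + v_{5} = v_{1} — sig = ⟨2 | 1⟩
  • {2,4}:  v_{2} + v_{4} = 2·v_{6} — sig = ⟨2 | 2⟩
  • {3,4}:  v_{3} + v_{4} = 2·v_{1} — sig = ⟨2 | 2⟩

Sorted signature multiset PRS(X):
    |P|=2: 9 collections, coeffs (), (), (1), (1), (1), (1), (1), (2), (2)


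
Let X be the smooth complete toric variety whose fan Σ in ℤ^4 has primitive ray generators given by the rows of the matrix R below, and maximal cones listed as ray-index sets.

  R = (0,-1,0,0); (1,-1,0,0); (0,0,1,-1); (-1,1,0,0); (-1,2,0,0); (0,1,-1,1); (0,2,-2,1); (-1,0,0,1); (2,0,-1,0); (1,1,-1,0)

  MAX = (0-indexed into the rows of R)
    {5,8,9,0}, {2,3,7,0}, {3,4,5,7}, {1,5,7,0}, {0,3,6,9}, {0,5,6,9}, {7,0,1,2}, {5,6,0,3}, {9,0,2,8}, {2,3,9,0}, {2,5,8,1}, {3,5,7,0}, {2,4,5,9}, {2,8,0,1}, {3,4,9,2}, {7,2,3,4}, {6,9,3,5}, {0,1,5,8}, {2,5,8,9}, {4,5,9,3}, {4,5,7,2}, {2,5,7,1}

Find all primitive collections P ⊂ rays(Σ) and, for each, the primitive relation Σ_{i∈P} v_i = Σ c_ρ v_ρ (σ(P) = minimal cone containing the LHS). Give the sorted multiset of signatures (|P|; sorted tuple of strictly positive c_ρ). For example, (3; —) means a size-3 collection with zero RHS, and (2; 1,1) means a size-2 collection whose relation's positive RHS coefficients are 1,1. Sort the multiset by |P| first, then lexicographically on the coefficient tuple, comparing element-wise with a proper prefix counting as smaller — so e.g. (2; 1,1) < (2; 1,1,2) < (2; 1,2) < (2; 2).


The 16 primitive collections of Σ (r=10, n=4):

  P={1,3}:  v_{1} + v_{3} = 0  →  sig = (2; —)
  P={0,4}:  v_{0} + v_{4} = v_{3}  →  sig = (2; 1)
  P={1,9}:  v_{1} + v_{9} = v_{8}  →  sig = (2; 1)
  P={3,8}:  v_{3} + v_{8} = v_{9}  →  sig = (2; 1)
  P={7,9}:  v_{7} + v_{9} = v_{5}  →  sig = (2; 1)
  P={1,4}:  v_{1} + v_{4} = v_{2} + v_{5}  →  sig = (2; 1,1)
  P={2,6}:  v_{2} + v_{6} = v_{3} + v_{9}  →  sig = (2; 1,1)
  P={7,8}:  v_{7} + v_{8} = v_{1} + v_{5}  →  sig = (2; 1,1)
  P={1,6}:  v_{1} + v_{6} = v_{0} + v_{5} + v_{9}  →  sig = (2; 1,1,1)
  P={4,8}:  v_{4} + v_{8} = v_{2} + v_{5} + v_{9}  →  sig = (2; 1,1,1)
  P={4,6}:  v_{4} + v_{6} = 2·v_{3} + v_{5} + v_{9}  →  sig = (2; 1,1,2)
  P={6,7}:  v_{6} + v_{7} = v_{0} + v_{3} + 2·v_{5}  →  sig = (2; 1,1,2)
  P={6,8}:  v_{6} + v_{8} = v_{0} + v_{5} + 2·v_{9}  →  sig = (2; 1,1,2)
  P={0,2,5}:  v_{0} + v_{2} + v_{5} = 0  →  sig = (3; —)
  P={2,3,5}:  v_{2} + v_{3} + v_{5} = v_{4}  →  sig = (3; 1)
  P={0,3,5,9}:  v_{0} + v_{3} + v_{5} + v_{9} = v_{6}  →  sig = (4; 1)

Hence PRS(X_Σ) =
    (2; —)
    (2; 1)
    (2; 1)
    (2; 1)
    (2; 1)
    (2; 1,1)
    (2; 1,1)
    (2; 1,1)
    (2; 1,1,1)
    (2; 1,1,1)
    (2; 1,1,2)
    (2; 1,1,2)
    (2; 1,1,2)
    (3; —)
    (3; 1)
    (4; 1)
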